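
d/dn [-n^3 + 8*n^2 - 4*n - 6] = -3*n^2 + 16*n - 4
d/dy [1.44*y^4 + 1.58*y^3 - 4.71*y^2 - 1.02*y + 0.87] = 5.76*y^3 + 4.74*y^2 - 9.42*y - 1.02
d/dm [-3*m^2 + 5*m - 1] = 5 - 6*m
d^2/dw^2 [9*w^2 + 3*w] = 18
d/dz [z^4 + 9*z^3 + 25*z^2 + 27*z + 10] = 4*z^3 + 27*z^2 + 50*z + 27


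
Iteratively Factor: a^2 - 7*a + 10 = (a - 2)*(a - 5)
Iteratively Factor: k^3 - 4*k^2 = (k)*(k^2 - 4*k) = k*(k - 4)*(k)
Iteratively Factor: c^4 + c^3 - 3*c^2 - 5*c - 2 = (c - 2)*(c^3 + 3*c^2 + 3*c + 1) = (c - 2)*(c + 1)*(c^2 + 2*c + 1) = (c - 2)*(c + 1)^2*(c + 1)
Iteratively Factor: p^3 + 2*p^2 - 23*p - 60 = (p - 5)*(p^2 + 7*p + 12) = (p - 5)*(p + 3)*(p + 4)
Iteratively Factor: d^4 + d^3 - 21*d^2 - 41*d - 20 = (d + 1)*(d^3 - 21*d - 20) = (d + 1)*(d + 4)*(d^2 - 4*d - 5) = (d - 5)*(d + 1)*(d + 4)*(d + 1)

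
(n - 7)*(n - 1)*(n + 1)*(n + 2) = n^4 - 5*n^3 - 15*n^2 + 5*n + 14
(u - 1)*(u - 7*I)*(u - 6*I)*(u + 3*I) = u^4 - u^3 - 10*I*u^3 - 3*u^2 + 10*I*u^2 + 3*u - 126*I*u + 126*I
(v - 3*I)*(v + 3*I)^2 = v^3 + 3*I*v^2 + 9*v + 27*I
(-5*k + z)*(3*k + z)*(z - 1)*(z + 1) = -15*k^2*z^2 + 15*k^2 - 2*k*z^3 + 2*k*z + z^4 - z^2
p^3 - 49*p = p*(p - 7)*(p + 7)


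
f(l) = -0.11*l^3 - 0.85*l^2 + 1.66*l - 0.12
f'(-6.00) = -0.02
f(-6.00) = -16.92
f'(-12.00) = -25.46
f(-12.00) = 47.64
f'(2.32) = -4.06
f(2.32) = -2.22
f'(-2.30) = 3.82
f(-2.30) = -7.10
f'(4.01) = -10.46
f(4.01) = -14.22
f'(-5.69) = 0.65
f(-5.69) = -16.82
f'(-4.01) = 3.17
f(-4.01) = -13.35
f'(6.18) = -21.45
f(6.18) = -48.29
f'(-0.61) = 2.57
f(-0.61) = -1.42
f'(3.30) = -7.54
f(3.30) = -7.85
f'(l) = -0.33*l^2 - 1.7*l + 1.66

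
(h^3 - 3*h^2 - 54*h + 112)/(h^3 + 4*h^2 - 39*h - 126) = (h^2 - 10*h + 16)/(h^2 - 3*h - 18)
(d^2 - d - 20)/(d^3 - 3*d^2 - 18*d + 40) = 1/(d - 2)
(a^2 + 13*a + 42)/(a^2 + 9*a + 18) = (a + 7)/(a + 3)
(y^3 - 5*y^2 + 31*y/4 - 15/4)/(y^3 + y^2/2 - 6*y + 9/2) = (y - 5/2)/(y + 3)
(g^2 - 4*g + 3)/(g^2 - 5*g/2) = 2*(g^2 - 4*g + 3)/(g*(2*g - 5))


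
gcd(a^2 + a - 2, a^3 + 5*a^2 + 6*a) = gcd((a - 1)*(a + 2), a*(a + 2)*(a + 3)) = a + 2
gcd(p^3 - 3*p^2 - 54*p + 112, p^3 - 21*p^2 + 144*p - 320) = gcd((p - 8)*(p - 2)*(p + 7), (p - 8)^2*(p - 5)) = p - 8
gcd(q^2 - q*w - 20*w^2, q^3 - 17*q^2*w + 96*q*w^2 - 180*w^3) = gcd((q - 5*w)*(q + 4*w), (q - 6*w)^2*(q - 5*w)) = q - 5*w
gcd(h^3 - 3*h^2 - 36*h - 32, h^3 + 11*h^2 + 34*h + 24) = h^2 + 5*h + 4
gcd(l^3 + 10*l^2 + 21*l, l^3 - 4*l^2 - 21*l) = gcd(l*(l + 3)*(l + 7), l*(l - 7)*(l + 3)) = l^2 + 3*l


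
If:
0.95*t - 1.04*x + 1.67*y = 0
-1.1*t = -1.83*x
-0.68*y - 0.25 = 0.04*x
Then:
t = 2.31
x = 1.39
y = -0.45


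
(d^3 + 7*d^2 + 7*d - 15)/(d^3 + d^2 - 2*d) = (d^2 + 8*d + 15)/(d*(d + 2))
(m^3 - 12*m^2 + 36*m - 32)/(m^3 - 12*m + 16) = (m - 8)/(m + 4)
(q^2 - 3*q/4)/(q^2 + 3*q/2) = (4*q - 3)/(2*(2*q + 3))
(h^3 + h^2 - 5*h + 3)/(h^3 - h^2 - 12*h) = (h^2 - 2*h + 1)/(h*(h - 4))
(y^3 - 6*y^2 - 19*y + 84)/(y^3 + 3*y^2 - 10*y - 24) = (y - 7)/(y + 2)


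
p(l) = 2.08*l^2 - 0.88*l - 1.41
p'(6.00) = 24.08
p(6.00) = 68.19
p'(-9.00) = -38.32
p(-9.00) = 174.99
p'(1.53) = 5.48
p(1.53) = 2.11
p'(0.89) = 2.82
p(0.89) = -0.55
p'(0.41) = 0.83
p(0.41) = -1.42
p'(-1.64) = -7.70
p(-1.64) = 5.63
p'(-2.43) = -10.99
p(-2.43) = 13.01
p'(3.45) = 13.47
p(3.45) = 20.31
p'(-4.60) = -20.02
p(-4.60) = 46.65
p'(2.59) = 9.89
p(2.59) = 10.26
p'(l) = 4.16*l - 0.88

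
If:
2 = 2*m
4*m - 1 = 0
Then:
No Solution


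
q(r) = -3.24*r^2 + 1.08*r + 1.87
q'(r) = 1.08 - 6.48*r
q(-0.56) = 0.25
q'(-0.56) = 4.71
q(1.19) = -1.43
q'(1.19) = -6.63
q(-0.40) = 0.92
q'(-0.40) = 3.67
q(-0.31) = 1.22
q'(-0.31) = 3.09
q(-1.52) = -7.26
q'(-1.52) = 10.93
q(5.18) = -79.47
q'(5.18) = -32.49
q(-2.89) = -28.31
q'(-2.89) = 19.81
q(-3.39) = -39.03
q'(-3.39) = 23.05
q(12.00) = -451.73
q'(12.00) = -76.68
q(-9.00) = -270.29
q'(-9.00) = 59.40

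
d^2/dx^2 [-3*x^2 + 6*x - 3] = -6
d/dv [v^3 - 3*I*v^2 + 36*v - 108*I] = 3*v^2 - 6*I*v + 36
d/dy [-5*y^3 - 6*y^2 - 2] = 3*y*(-5*y - 4)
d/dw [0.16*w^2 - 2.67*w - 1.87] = 0.32*w - 2.67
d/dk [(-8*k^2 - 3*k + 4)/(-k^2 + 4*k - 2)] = 5*(-7*k^2 + 8*k - 2)/(k^4 - 8*k^3 + 20*k^2 - 16*k + 4)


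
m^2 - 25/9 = (m - 5/3)*(m + 5/3)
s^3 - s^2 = s^2*(s - 1)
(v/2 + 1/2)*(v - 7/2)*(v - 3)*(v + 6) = v^4/2 + v^3/4 - 29*v^2/2 + 69*v/4 + 63/2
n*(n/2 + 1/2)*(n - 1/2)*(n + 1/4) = n^4/2 + 3*n^3/8 - 3*n^2/16 - n/16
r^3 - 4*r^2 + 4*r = r*(r - 2)^2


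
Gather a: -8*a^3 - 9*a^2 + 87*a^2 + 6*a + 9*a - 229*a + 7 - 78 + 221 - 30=-8*a^3 + 78*a^2 - 214*a + 120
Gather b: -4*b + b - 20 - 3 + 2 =-3*b - 21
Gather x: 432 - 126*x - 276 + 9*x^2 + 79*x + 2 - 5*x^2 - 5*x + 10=4*x^2 - 52*x + 168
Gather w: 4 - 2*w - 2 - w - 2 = -3*w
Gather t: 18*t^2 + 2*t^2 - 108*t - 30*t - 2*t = 20*t^2 - 140*t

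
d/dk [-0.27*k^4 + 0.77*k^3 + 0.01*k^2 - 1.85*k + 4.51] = -1.08*k^3 + 2.31*k^2 + 0.02*k - 1.85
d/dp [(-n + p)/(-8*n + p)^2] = (6*n + p)/(8*n - p)^3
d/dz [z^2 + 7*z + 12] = 2*z + 7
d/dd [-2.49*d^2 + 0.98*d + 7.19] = 0.98 - 4.98*d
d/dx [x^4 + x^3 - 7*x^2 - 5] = x*(4*x^2 + 3*x - 14)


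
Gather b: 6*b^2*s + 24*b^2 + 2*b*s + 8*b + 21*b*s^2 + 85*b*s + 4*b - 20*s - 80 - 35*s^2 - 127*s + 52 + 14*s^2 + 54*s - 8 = b^2*(6*s + 24) + b*(21*s^2 + 87*s + 12) - 21*s^2 - 93*s - 36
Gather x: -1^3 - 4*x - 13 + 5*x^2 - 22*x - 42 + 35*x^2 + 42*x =40*x^2 + 16*x - 56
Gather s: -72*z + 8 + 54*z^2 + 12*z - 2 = 54*z^2 - 60*z + 6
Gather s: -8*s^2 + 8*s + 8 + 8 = -8*s^2 + 8*s + 16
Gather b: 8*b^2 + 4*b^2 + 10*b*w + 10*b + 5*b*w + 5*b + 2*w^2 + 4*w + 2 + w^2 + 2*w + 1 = 12*b^2 + b*(15*w + 15) + 3*w^2 + 6*w + 3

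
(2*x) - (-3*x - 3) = 5*x + 3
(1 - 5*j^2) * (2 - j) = 5*j^3 - 10*j^2 - j + 2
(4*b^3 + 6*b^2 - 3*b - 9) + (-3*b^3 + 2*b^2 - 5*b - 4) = b^3 + 8*b^2 - 8*b - 13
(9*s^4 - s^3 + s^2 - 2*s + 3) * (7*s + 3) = 63*s^5 + 20*s^4 + 4*s^3 - 11*s^2 + 15*s + 9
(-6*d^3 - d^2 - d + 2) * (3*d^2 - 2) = -18*d^5 - 3*d^4 + 9*d^3 + 8*d^2 + 2*d - 4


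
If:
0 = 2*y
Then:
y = 0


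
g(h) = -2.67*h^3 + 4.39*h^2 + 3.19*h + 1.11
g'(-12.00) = -1255.61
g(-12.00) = 5208.75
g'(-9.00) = -724.64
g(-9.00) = 2274.42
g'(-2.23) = -56.22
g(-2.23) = 45.44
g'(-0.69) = -6.68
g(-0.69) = 1.88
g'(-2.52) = -69.80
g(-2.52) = 63.68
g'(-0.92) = -11.67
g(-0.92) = 3.97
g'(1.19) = 2.30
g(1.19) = 6.62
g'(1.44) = -0.78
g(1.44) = 6.83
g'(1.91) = -9.26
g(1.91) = 4.61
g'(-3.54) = -128.27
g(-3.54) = 163.28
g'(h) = -8.01*h^2 + 8.78*h + 3.19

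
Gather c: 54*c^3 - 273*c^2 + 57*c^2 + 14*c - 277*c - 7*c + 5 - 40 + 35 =54*c^3 - 216*c^2 - 270*c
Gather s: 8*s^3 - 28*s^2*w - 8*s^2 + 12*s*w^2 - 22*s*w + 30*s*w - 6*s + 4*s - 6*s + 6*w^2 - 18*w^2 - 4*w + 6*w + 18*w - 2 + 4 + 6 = 8*s^3 + s^2*(-28*w - 8) + s*(12*w^2 + 8*w - 8) - 12*w^2 + 20*w + 8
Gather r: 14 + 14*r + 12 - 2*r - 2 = 12*r + 24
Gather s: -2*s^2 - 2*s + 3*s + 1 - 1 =-2*s^2 + s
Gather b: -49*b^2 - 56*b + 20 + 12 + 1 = -49*b^2 - 56*b + 33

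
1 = 1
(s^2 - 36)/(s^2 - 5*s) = (s^2 - 36)/(s*(s - 5))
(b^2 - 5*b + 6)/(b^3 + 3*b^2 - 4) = (b^2 - 5*b + 6)/(b^3 + 3*b^2 - 4)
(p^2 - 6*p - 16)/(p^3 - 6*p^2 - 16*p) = 1/p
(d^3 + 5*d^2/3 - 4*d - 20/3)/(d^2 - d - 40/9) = 3*(d^2 - 4)/(3*d - 8)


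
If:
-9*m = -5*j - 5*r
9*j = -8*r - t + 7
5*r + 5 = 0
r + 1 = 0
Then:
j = 5/3 - t/9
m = 10/27 - 5*t/81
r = -1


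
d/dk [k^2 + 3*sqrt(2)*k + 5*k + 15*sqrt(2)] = 2*k + 3*sqrt(2) + 5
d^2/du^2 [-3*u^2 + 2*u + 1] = -6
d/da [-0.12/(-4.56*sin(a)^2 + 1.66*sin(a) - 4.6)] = (0.1992 - 1.0944*sin(a))*cos(a)/(4.56*sin(a)^2 - 1.66*sin(a) + 4.6)^2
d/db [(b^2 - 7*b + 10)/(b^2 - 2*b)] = 5/b^2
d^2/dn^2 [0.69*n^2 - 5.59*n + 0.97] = 1.38000000000000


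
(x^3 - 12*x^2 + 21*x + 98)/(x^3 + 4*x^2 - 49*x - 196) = (x^2 - 5*x - 14)/(x^2 + 11*x + 28)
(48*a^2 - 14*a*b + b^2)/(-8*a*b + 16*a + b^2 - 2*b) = (-6*a + b)/(b - 2)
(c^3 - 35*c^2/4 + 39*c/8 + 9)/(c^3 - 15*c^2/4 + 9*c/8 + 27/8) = (c - 8)/(c - 3)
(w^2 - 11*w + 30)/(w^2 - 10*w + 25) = (w - 6)/(w - 5)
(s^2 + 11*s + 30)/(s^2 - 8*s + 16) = (s^2 + 11*s + 30)/(s^2 - 8*s + 16)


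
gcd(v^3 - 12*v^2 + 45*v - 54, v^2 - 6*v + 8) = 1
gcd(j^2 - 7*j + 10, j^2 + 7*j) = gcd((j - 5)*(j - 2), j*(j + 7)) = 1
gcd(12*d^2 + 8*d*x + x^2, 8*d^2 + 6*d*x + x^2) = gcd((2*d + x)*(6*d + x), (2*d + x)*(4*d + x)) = 2*d + x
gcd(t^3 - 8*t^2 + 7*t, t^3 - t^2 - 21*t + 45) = 1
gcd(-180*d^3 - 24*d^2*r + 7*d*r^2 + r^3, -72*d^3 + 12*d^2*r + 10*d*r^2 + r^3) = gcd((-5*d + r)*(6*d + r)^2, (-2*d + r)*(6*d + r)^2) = 36*d^2 + 12*d*r + r^2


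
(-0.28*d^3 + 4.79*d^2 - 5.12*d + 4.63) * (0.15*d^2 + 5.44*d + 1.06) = -0.042*d^5 - 0.8047*d^4 + 24.9928*d^3 - 22.0809*d^2 + 19.76*d + 4.9078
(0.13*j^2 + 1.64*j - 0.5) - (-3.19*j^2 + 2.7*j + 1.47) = 3.32*j^2 - 1.06*j - 1.97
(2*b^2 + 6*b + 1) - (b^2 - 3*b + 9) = b^2 + 9*b - 8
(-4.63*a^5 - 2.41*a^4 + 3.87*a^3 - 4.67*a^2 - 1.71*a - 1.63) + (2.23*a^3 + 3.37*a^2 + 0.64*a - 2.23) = -4.63*a^5 - 2.41*a^4 + 6.1*a^3 - 1.3*a^2 - 1.07*a - 3.86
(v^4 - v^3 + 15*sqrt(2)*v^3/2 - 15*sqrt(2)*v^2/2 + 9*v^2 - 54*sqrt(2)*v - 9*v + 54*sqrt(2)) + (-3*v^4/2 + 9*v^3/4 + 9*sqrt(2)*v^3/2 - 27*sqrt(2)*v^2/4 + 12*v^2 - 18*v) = -v^4/2 + 5*v^3/4 + 12*sqrt(2)*v^3 - 57*sqrt(2)*v^2/4 + 21*v^2 - 54*sqrt(2)*v - 27*v + 54*sqrt(2)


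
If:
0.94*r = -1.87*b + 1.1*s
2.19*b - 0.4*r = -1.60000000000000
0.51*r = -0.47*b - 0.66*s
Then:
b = -0.57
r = 0.85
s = -0.25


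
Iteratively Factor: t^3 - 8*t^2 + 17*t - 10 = (t - 1)*(t^2 - 7*t + 10) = (t - 2)*(t - 1)*(t - 5)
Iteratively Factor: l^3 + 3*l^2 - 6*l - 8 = (l - 2)*(l^2 + 5*l + 4) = (l - 2)*(l + 4)*(l + 1)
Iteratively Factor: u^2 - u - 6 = (u - 3)*(u + 2)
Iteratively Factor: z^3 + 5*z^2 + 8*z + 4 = (z + 2)*(z^2 + 3*z + 2) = (z + 1)*(z + 2)*(z + 2)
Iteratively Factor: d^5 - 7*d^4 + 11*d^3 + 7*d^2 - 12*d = (d + 1)*(d^4 - 8*d^3 + 19*d^2 - 12*d) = d*(d + 1)*(d^3 - 8*d^2 + 19*d - 12) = d*(d - 3)*(d + 1)*(d^2 - 5*d + 4) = d*(d - 3)*(d - 1)*(d + 1)*(d - 4)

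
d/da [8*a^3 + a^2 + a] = 24*a^2 + 2*a + 1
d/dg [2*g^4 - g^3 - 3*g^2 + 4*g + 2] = 8*g^3 - 3*g^2 - 6*g + 4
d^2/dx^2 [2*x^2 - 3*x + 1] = 4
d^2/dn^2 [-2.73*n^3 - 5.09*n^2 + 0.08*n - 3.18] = -16.38*n - 10.18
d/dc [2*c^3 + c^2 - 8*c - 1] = 6*c^2 + 2*c - 8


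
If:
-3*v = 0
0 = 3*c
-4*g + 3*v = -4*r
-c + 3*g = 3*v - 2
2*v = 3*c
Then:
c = 0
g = -2/3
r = -2/3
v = 0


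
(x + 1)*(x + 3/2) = x^2 + 5*x/2 + 3/2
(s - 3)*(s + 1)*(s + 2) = s^3 - 7*s - 6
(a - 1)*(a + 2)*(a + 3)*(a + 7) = a^4 + 11*a^3 + 29*a^2 + a - 42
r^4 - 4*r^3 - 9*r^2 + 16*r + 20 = (r - 5)*(r - 2)*(r + 1)*(r + 2)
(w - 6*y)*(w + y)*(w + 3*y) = w^3 - 2*w^2*y - 21*w*y^2 - 18*y^3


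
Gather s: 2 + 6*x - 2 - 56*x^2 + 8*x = -56*x^2 + 14*x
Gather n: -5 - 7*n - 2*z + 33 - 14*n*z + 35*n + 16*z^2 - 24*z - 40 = n*(28 - 14*z) + 16*z^2 - 26*z - 12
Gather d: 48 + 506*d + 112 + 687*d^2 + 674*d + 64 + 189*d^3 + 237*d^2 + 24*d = 189*d^3 + 924*d^2 + 1204*d + 224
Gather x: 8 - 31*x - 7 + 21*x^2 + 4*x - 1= 21*x^2 - 27*x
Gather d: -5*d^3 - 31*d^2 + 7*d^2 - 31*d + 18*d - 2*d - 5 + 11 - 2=-5*d^3 - 24*d^2 - 15*d + 4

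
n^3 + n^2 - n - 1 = (n - 1)*(n + 1)^2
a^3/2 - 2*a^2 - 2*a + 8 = (a/2 + 1)*(a - 4)*(a - 2)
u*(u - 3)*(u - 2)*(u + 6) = u^4 + u^3 - 24*u^2 + 36*u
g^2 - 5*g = g*(g - 5)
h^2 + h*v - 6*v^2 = (h - 2*v)*(h + 3*v)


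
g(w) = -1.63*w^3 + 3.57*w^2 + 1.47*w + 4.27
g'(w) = -4.89*w^2 + 7.14*w + 1.47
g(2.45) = 5.33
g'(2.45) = -10.39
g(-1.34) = 12.63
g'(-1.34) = -16.88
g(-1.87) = 24.66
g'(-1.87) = -28.98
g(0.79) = 6.86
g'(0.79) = 4.06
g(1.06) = 7.90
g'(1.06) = 3.54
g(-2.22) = 36.43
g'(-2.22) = -38.48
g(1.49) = 8.99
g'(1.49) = 1.25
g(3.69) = -23.59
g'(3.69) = -38.77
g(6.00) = -210.47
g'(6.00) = -131.73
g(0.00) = 4.27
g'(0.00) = 1.47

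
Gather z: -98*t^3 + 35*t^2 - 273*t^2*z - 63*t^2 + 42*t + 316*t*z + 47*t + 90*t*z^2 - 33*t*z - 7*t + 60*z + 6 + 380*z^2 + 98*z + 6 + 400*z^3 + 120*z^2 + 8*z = -98*t^3 - 28*t^2 + 82*t + 400*z^3 + z^2*(90*t + 500) + z*(-273*t^2 + 283*t + 166) + 12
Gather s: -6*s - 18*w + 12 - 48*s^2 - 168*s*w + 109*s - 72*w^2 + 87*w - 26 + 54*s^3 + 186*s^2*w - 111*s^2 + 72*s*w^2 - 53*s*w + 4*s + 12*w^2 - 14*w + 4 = 54*s^3 + s^2*(186*w - 159) + s*(72*w^2 - 221*w + 107) - 60*w^2 + 55*w - 10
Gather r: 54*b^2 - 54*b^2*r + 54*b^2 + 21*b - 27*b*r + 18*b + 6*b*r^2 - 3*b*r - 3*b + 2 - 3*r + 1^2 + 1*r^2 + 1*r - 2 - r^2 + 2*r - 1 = 108*b^2 + 6*b*r^2 + 36*b + r*(-54*b^2 - 30*b)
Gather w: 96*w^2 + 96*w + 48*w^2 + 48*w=144*w^2 + 144*w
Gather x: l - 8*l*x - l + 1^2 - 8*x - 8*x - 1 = x*(-8*l - 16)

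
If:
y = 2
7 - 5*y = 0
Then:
No Solution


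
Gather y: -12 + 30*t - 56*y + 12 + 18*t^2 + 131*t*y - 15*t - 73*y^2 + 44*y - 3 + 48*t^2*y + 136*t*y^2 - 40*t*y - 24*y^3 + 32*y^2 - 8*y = 18*t^2 + 15*t - 24*y^3 + y^2*(136*t - 41) + y*(48*t^2 + 91*t - 20) - 3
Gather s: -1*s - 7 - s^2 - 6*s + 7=-s^2 - 7*s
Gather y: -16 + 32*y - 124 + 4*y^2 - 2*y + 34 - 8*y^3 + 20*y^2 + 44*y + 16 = -8*y^3 + 24*y^2 + 74*y - 90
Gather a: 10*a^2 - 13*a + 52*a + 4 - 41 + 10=10*a^2 + 39*a - 27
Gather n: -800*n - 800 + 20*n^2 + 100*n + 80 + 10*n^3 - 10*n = 10*n^3 + 20*n^2 - 710*n - 720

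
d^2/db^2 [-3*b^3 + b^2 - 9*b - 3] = 2 - 18*b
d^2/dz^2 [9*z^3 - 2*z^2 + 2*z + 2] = 54*z - 4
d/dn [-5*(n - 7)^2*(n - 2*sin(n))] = (5*n - 35)*(-2*n + (n - 7)*(2*cos(n) - 1) + 4*sin(n))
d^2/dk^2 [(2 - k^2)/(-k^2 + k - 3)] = 2*(k^3 - 15*k^2 + 6*k + 13)/(k^6 - 3*k^5 + 12*k^4 - 19*k^3 + 36*k^2 - 27*k + 27)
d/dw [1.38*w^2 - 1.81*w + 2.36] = 2.76*w - 1.81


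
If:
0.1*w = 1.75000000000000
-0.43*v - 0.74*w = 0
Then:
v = -30.12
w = 17.50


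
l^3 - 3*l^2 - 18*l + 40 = (l - 5)*(l - 2)*(l + 4)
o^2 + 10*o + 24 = (o + 4)*(o + 6)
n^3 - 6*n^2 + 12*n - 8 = (n - 2)^3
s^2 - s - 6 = (s - 3)*(s + 2)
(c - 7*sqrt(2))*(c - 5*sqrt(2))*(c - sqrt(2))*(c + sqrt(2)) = c^4 - 12*sqrt(2)*c^3 + 68*c^2 + 24*sqrt(2)*c - 140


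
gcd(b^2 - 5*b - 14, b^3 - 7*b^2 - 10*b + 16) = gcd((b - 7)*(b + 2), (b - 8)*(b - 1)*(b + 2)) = b + 2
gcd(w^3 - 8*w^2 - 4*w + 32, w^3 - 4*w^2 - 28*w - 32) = w^2 - 6*w - 16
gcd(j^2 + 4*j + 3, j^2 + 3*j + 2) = j + 1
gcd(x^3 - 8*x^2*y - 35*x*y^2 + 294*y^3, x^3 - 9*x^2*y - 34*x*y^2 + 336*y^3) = x^2 - x*y - 42*y^2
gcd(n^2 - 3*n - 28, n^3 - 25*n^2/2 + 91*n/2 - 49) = n - 7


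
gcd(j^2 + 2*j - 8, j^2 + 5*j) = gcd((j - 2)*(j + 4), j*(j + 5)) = 1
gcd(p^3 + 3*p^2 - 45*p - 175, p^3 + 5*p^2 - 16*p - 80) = p + 5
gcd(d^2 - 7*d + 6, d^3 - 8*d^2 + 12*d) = d - 6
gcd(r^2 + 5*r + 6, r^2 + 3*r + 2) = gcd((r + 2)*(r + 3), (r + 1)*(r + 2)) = r + 2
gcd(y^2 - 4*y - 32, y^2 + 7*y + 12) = y + 4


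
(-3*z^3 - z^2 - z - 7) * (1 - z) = 3*z^4 - 2*z^3 + 6*z - 7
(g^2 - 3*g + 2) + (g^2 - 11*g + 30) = 2*g^2 - 14*g + 32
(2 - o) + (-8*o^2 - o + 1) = -8*o^2 - 2*o + 3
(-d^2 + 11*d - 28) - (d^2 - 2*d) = -2*d^2 + 13*d - 28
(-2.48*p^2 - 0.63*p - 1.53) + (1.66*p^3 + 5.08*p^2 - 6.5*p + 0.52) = 1.66*p^3 + 2.6*p^2 - 7.13*p - 1.01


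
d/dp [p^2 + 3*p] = 2*p + 3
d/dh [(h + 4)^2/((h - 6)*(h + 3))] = (-11*h^2 - 68*h - 96)/(h^4 - 6*h^3 - 27*h^2 + 108*h + 324)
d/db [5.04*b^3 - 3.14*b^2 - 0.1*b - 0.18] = 15.12*b^2 - 6.28*b - 0.1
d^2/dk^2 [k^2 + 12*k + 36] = 2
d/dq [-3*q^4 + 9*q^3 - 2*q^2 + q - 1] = -12*q^3 + 27*q^2 - 4*q + 1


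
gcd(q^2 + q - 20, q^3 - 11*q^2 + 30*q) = 1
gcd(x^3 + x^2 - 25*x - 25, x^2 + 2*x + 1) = x + 1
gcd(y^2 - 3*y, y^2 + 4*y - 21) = y - 3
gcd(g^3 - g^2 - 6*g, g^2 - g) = g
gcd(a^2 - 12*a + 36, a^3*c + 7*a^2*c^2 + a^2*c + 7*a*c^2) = 1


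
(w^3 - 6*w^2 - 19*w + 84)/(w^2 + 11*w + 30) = (w^3 - 6*w^2 - 19*w + 84)/(w^2 + 11*w + 30)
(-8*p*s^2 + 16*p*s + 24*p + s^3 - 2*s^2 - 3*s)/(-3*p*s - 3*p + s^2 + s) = (8*p*s - 24*p - s^2 + 3*s)/(3*p - s)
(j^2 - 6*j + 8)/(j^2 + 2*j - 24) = (j - 2)/(j + 6)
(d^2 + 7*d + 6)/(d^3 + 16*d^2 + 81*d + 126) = (d + 1)/(d^2 + 10*d + 21)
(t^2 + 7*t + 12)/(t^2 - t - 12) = (t + 4)/(t - 4)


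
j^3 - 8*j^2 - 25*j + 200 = (j - 8)*(j - 5)*(j + 5)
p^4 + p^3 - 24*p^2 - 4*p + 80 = (p - 4)*(p - 2)*(p + 2)*(p + 5)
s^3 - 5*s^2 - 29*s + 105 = (s - 7)*(s - 3)*(s + 5)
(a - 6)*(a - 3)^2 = a^3 - 12*a^2 + 45*a - 54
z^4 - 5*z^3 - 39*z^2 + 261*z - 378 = (z - 6)*(z - 3)^2*(z + 7)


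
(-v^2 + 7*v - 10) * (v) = -v^3 + 7*v^2 - 10*v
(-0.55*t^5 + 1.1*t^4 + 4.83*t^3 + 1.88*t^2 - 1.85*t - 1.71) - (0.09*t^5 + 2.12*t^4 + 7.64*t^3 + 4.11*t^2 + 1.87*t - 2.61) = -0.64*t^5 - 1.02*t^4 - 2.81*t^3 - 2.23*t^2 - 3.72*t + 0.9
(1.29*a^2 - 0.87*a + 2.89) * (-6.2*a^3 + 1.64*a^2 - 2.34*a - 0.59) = -7.998*a^5 + 7.5096*a^4 - 22.3634*a^3 + 6.0143*a^2 - 6.2493*a - 1.7051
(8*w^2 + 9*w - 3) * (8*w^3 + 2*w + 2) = 64*w^5 + 72*w^4 - 8*w^3 + 34*w^2 + 12*w - 6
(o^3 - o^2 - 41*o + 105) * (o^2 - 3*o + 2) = o^5 - 4*o^4 - 36*o^3 + 226*o^2 - 397*o + 210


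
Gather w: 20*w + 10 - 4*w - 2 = 16*w + 8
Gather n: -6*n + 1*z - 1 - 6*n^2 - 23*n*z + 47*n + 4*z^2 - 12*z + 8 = -6*n^2 + n*(41 - 23*z) + 4*z^2 - 11*z + 7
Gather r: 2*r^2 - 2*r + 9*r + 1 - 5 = 2*r^2 + 7*r - 4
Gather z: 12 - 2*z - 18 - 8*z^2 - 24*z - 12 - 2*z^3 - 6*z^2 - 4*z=-2*z^3 - 14*z^2 - 30*z - 18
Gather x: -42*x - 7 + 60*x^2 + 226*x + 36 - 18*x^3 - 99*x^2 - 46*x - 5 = -18*x^3 - 39*x^2 + 138*x + 24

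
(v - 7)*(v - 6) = v^2 - 13*v + 42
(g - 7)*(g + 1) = g^2 - 6*g - 7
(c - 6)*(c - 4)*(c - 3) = c^3 - 13*c^2 + 54*c - 72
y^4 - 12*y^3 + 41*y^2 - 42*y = y*(y - 7)*(y - 3)*(y - 2)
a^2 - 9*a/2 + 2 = (a - 4)*(a - 1/2)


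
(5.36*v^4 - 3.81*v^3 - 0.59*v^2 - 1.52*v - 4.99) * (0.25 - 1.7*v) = -9.112*v^5 + 7.817*v^4 + 0.0504999999999999*v^3 + 2.4365*v^2 + 8.103*v - 1.2475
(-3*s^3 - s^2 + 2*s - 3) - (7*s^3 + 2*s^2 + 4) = -10*s^3 - 3*s^2 + 2*s - 7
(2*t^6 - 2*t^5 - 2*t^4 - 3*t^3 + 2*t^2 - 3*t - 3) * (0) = 0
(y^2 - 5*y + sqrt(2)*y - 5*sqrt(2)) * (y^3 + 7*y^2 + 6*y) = y^5 + sqrt(2)*y^4 + 2*y^4 - 29*y^3 + 2*sqrt(2)*y^3 - 29*sqrt(2)*y^2 - 30*y^2 - 30*sqrt(2)*y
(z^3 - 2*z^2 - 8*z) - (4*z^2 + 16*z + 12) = z^3 - 6*z^2 - 24*z - 12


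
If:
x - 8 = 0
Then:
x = 8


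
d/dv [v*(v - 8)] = 2*v - 8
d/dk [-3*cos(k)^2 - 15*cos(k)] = 3*(2*cos(k) + 5)*sin(k)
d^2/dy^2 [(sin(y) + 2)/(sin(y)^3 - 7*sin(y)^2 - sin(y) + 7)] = (-4*(1 - cos(2*y))^2*sin(y) + 41*(1 - cos(2*y))^2 - 615*sin(y) - 103*sin(3*y) + 686*cos(2*y) - 19*cos(4*y) - 1523)/((sin(y) - 7)^3*(cos(2*y) + 1)^2)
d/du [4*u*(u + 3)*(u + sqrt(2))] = 12*u^2 + 8*sqrt(2)*u + 24*u + 12*sqrt(2)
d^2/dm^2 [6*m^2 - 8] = 12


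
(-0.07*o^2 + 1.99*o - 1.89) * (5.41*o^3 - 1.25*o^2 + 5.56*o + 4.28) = -0.3787*o^5 + 10.8534*o^4 - 13.1016*o^3 + 13.1273*o^2 - 1.9912*o - 8.0892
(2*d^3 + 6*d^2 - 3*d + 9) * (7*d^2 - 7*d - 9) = 14*d^5 + 28*d^4 - 81*d^3 + 30*d^2 - 36*d - 81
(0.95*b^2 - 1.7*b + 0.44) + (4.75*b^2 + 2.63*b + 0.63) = 5.7*b^2 + 0.93*b + 1.07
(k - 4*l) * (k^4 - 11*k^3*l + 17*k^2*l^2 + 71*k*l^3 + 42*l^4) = k^5 - 15*k^4*l + 61*k^3*l^2 + 3*k^2*l^3 - 242*k*l^4 - 168*l^5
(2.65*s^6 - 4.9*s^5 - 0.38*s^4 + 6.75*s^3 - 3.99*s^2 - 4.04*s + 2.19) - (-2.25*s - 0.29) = 2.65*s^6 - 4.9*s^5 - 0.38*s^4 + 6.75*s^3 - 3.99*s^2 - 1.79*s + 2.48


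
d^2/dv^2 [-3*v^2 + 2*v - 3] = -6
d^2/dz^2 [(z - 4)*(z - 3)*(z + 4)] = 6*z - 6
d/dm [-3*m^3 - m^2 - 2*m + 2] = -9*m^2 - 2*m - 2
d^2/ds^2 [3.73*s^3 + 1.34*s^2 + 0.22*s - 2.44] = 22.38*s + 2.68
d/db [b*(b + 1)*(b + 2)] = 3*b^2 + 6*b + 2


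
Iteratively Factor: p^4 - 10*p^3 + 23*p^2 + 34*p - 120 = (p - 4)*(p^3 - 6*p^2 - p + 30) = (p - 4)*(p - 3)*(p^2 - 3*p - 10) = (p - 5)*(p - 4)*(p - 3)*(p + 2)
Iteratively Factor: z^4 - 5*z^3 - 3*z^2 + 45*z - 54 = (z - 2)*(z^3 - 3*z^2 - 9*z + 27) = (z - 3)*(z - 2)*(z^2 - 9) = (z - 3)^2*(z - 2)*(z + 3)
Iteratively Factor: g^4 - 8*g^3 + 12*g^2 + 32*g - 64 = (g - 4)*(g^3 - 4*g^2 - 4*g + 16) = (g - 4)^2*(g^2 - 4) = (g - 4)^2*(g - 2)*(g + 2)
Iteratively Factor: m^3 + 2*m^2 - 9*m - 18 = (m + 2)*(m^2 - 9) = (m - 3)*(m + 2)*(m + 3)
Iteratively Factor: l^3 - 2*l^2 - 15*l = (l + 3)*(l^2 - 5*l) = (l - 5)*(l + 3)*(l)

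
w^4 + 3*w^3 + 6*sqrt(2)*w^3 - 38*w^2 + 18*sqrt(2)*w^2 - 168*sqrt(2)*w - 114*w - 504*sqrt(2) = (w + 3)*(w - 4*sqrt(2))*(w + 3*sqrt(2))*(w + 7*sqrt(2))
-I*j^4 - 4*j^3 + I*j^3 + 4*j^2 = j^2*(j - 4*I)*(-I*j + I)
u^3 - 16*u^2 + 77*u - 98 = (u - 7)^2*(u - 2)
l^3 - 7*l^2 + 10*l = l*(l - 5)*(l - 2)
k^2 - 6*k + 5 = (k - 5)*(k - 1)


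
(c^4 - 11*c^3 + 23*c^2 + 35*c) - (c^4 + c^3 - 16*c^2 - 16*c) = -12*c^3 + 39*c^2 + 51*c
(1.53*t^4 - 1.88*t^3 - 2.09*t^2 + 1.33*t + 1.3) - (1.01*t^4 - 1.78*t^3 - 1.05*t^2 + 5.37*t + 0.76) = 0.52*t^4 - 0.0999999999999999*t^3 - 1.04*t^2 - 4.04*t + 0.54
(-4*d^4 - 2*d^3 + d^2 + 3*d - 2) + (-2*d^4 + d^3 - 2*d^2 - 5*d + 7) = -6*d^4 - d^3 - d^2 - 2*d + 5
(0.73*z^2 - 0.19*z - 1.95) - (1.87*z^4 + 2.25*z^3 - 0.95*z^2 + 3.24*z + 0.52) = -1.87*z^4 - 2.25*z^3 + 1.68*z^2 - 3.43*z - 2.47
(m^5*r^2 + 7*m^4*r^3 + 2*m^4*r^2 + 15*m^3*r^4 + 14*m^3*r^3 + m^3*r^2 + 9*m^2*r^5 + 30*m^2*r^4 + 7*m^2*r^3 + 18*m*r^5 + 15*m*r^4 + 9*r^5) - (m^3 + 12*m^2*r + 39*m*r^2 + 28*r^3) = m^5*r^2 + 7*m^4*r^3 + 2*m^4*r^2 + 15*m^3*r^4 + 14*m^3*r^3 + m^3*r^2 - m^3 + 9*m^2*r^5 + 30*m^2*r^4 + 7*m^2*r^3 - 12*m^2*r + 18*m*r^5 + 15*m*r^4 - 39*m*r^2 + 9*r^5 - 28*r^3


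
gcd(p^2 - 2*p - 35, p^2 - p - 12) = 1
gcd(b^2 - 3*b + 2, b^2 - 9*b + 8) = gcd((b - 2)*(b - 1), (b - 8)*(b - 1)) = b - 1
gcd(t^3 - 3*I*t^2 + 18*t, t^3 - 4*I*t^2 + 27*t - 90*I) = t - 6*I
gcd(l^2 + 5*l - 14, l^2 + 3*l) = 1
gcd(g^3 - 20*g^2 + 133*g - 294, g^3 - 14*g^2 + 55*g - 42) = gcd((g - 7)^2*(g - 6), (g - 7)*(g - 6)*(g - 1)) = g^2 - 13*g + 42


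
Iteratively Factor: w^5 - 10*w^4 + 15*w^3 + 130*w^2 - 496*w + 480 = (w - 5)*(w^4 - 5*w^3 - 10*w^2 + 80*w - 96) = (w - 5)*(w - 4)*(w^3 - w^2 - 14*w + 24) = (w - 5)*(w - 4)*(w - 3)*(w^2 + 2*w - 8) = (w - 5)*(w - 4)*(w - 3)*(w + 4)*(w - 2)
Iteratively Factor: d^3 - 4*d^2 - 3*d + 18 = (d - 3)*(d^2 - d - 6) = (d - 3)*(d + 2)*(d - 3)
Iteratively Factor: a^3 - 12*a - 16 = (a + 2)*(a^2 - 2*a - 8) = (a - 4)*(a + 2)*(a + 2)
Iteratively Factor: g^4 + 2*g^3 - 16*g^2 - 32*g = (g + 4)*(g^3 - 2*g^2 - 8*g) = (g + 2)*(g + 4)*(g^2 - 4*g) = g*(g + 2)*(g + 4)*(g - 4)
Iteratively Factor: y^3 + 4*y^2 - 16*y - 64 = (y + 4)*(y^2 - 16) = (y + 4)^2*(y - 4)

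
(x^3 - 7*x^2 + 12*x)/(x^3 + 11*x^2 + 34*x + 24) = x*(x^2 - 7*x + 12)/(x^3 + 11*x^2 + 34*x + 24)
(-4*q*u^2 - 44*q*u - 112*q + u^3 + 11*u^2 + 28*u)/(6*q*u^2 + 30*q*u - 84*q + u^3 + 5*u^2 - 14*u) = (-4*q*u - 16*q + u^2 + 4*u)/(6*q*u - 12*q + u^2 - 2*u)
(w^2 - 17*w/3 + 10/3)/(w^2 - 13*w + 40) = (w - 2/3)/(w - 8)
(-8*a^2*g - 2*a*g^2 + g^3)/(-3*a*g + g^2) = (8*a^2 + 2*a*g - g^2)/(3*a - g)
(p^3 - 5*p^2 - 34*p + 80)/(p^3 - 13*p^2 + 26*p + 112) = (p^2 + 3*p - 10)/(p^2 - 5*p - 14)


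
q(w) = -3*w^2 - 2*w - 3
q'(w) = -6*w - 2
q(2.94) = -34.81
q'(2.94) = -19.64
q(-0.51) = -2.76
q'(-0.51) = 1.06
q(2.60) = -28.48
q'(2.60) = -17.60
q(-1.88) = -9.84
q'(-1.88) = 9.28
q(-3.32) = -29.43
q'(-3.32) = 17.92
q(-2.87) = -21.97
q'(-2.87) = 15.22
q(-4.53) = -55.50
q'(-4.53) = 25.18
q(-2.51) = -16.88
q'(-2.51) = 13.06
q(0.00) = -3.00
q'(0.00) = -2.00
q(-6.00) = -99.00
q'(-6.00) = 34.00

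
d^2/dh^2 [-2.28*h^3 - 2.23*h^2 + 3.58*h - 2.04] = -13.68*h - 4.46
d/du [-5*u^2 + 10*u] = 10 - 10*u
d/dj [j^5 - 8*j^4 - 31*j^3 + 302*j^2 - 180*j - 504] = 5*j^4 - 32*j^3 - 93*j^2 + 604*j - 180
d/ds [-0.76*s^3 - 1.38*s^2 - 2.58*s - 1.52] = -2.28*s^2 - 2.76*s - 2.58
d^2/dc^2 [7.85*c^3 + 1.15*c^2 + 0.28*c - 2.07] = 47.1*c + 2.3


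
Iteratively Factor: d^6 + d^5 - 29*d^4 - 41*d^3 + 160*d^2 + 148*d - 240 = (d - 1)*(d^5 + 2*d^4 - 27*d^3 - 68*d^2 + 92*d + 240) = (d - 2)*(d - 1)*(d^4 + 4*d^3 - 19*d^2 - 106*d - 120) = (d - 2)*(d - 1)*(d + 4)*(d^3 - 19*d - 30) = (d - 2)*(d - 1)*(d + 3)*(d + 4)*(d^2 - 3*d - 10) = (d - 2)*(d - 1)*(d + 2)*(d + 3)*(d + 4)*(d - 5)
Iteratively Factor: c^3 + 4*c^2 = (c)*(c^2 + 4*c) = c*(c + 4)*(c)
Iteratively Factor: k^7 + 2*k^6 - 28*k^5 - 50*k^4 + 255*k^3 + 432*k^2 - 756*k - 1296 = (k - 3)*(k^6 + 5*k^5 - 13*k^4 - 89*k^3 - 12*k^2 + 396*k + 432) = (k - 3)^2*(k^5 + 8*k^4 + 11*k^3 - 56*k^2 - 180*k - 144) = (k - 3)^2*(k + 2)*(k^4 + 6*k^3 - k^2 - 54*k - 72) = (k - 3)^3*(k + 2)*(k^3 + 9*k^2 + 26*k + 24) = (k - 3)^3*(k + 2)*(k + 4)*(k^2 + 5*k + 6) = (k - 3)^3*(k + 2)^2*(k + 4)*(k + 3)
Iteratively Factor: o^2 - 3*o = (o - 3)*(o)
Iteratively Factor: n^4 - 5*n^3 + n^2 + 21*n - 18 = (n - 3)*(n^3 - 2*n^2 - 5*n + 6) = (n - 3)*(n + 2)*(n^2 - 4*n + 3) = (n - 3)^2*(n + 2)*(n - 1)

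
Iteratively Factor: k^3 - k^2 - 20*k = (k)*(k^2 - k - 20) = k*(k - 5)*(k + 4)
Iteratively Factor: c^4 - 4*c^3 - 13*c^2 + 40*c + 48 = (c - 4)*(c^3 - 13*c - 12) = (c - 4)*(c + 3)*(c^2 - 3*c - 4) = (c - 4)^2*(c + 3)*(c + 1)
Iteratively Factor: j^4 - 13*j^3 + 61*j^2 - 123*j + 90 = (j - 5)*(j^3 - 8*j^2 + 21*j - 18) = (j - 5)*(j - 3)*(j^2 - 5*j + 6) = (j - 5)*(j - 3)*(j - 2)*(j - 3)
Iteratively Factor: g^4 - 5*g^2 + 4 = (g - 1)*(g^3 + g^2 - 4*g - 4) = (g - 1)*(g + 1)*(g^2 - 4) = (g - 1)*(g + 1)*(g + 2)*(g - 2)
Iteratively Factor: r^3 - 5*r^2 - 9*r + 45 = (r - 5)*(r^2 - 9) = (r - 5)*(r + 3)*(r - 3)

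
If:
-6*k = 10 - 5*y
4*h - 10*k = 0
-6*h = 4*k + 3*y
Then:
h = -75/113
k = -30/113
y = 190/113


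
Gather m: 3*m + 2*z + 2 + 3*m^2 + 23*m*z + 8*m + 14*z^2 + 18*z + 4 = 3*m^2 + m*(23*z + 11) + 14*z^2 + 20*z + 6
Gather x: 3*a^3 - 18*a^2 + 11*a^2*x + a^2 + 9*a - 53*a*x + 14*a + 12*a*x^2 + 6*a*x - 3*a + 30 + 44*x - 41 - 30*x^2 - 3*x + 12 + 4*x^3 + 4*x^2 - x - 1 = 3*a^3 - 17*a^2 + 20*a + 4*x^3 + x^2*(12*a - 26) + x*(11*a^2 - 47*a + 40)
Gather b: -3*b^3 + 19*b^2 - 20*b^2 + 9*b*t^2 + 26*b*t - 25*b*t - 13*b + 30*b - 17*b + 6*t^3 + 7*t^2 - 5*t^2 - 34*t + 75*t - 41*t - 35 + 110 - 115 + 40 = -3*b^3 - b^2 + b*(9*t^2 + t) + 6*t^3 + 2*t^2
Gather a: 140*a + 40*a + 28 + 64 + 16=180*a + 108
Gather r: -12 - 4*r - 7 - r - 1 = -5*r - 20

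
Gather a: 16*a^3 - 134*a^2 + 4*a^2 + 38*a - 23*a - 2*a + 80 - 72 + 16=16*a^3 - 130*a^2 + 13*a + 24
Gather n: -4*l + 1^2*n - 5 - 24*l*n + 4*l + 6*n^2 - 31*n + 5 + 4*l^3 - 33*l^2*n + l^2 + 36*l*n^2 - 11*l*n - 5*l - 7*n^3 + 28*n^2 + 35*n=4*l^3 + l^2 - 5*l - 7*n^3 + n^2*(36*l + 34) + n*(-33*l^2 - 35*l + 5)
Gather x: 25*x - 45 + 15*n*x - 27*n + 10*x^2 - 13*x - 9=-27*n + 10*x^2 + x*(15*n + 12) - 54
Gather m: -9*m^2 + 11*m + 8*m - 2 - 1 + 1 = -9*m^2 + 19*m - 2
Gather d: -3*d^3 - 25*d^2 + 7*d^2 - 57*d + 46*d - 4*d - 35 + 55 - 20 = -3*d^3 - 18*d^2 - 15*d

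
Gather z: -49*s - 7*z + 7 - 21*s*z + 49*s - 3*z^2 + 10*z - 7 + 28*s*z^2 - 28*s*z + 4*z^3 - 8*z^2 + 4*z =4*z^3 + z^2*(28*s - 11) + z*(7 - 49*s)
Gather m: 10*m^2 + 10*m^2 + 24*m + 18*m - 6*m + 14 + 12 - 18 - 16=20*m^2 + 36*m - 8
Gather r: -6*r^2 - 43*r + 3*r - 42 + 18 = -6*r^2 - 40*r - 24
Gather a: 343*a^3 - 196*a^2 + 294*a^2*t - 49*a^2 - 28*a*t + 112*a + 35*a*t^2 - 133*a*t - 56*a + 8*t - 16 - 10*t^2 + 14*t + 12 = 343*a^3 + a^2*(294*t - 245) + a*(35*t^2 - 161*t + 56) - 10*t^2 + 22*t - 4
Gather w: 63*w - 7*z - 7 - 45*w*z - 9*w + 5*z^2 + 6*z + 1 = w*(54 - 45*z) + 5*z^2 - z - 6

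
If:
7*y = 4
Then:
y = 4/7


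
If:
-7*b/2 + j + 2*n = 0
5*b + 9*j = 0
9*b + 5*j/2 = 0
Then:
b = 0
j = 0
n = 0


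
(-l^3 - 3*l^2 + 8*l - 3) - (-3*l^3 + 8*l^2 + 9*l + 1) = 2*l^3 - 11*l^2 - l - 4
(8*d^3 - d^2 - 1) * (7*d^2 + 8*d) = 56*d^5 + 57*d^4 - 8*d^3 - 7*d^2 - 8*d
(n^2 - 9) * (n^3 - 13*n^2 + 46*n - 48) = n^5 - 13*n^4 + 37*n^3 + 69*n^2 - 414*n + 432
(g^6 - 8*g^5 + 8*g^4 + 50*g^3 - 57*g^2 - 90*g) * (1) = g^6 - 8*g^5 + 8*g^4 + 50*g^3 - 57*g^2 - 90*g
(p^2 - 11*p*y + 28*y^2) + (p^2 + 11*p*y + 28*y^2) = 2*p^2 + 56*y^2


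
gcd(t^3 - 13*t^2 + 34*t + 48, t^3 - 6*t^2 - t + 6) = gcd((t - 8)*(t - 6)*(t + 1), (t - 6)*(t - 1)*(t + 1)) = t^2 - 5*t - 6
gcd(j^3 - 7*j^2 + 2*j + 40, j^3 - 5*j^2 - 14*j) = j + 2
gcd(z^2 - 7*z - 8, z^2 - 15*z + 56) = z - 8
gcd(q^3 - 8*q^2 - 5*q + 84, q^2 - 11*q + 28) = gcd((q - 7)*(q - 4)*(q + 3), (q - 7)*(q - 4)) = q^2 - 11*q + 28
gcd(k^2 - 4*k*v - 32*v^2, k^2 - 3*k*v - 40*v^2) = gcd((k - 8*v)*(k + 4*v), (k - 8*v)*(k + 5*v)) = -k + 8*v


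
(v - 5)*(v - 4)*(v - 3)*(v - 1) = v^4 - 13*v^3 + 59*v^2 - 107*v + 60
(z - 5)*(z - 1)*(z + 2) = z^3 - 4*z^2 - 7*z + 10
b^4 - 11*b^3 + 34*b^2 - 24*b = b*(b - 6)*(b - 4)*(b - 1)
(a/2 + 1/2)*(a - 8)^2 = a^3/2 - 15*a^2/2 + 24*a + 32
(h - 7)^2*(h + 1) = h^3 - 13*h^2 + 35*h + 49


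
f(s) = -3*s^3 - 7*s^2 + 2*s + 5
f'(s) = -9*s^2 - 14*s + 2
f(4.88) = -500.58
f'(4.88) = -280.65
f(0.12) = 5.13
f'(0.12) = 0.19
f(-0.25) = 4.11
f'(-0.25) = 4.94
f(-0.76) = 0.75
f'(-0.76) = 7.44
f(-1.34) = -3.03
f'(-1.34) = 4.60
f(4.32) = -358.86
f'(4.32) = -226.44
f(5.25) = -611.55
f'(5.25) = -319.56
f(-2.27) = -0.52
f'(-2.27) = -12.60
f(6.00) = -883.00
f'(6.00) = -406.00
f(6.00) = -883.00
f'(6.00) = -406.00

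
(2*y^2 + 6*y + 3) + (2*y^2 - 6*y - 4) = 4*y^2 - 1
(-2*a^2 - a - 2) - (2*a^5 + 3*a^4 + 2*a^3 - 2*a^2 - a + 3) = -2*a^5 - 3*a^4 - 2*a^3 - 5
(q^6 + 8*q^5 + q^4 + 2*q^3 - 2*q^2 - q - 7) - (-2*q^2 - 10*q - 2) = q^6 + 8*q^5 + q^4 + 2*q^3 + 9*q - 5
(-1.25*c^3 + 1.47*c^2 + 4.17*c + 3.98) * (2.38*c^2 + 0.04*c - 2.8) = -2.975*c^5 + 3.4486*c^4 + 13.4834*c^3 + 5.5232*c^2 - 11.5168*c - 11.144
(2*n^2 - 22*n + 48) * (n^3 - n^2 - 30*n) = 2*n^5 - 24*n^4 + 10*n^3 + 612*n^2 - 1440*n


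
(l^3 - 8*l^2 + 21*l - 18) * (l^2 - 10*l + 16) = l^5 - 18*l^4 + 117*l^3 - 356*l^2 + 516*l - 288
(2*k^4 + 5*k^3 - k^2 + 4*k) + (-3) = 2*k^4 + 5*k^3 - k^2 + 4*k - 3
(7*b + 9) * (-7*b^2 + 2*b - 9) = -49*b^3 - 49*b^2 - 45*b - 81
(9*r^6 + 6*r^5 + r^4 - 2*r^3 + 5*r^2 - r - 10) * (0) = 0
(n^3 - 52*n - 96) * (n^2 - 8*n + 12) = n^5 - 8*n^4 - 40*n^3 + 320*n^2 + 144*n - 1152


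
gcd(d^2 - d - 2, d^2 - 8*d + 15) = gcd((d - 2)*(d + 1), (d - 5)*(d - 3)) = 1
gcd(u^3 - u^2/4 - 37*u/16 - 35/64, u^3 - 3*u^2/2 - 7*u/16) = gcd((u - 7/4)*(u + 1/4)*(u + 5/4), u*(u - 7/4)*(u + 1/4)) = u^2 - 3*u/2 - 7/16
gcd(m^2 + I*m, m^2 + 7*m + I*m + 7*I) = m + I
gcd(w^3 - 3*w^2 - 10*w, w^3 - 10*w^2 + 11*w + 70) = w^2 - 3*w - 10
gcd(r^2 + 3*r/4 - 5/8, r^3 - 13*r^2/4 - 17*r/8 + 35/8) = r + 5/4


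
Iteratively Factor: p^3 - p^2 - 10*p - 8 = (p + 1)*(p^2 - 2*p - 8) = (p + 1)*(p + 2)*(p - 4)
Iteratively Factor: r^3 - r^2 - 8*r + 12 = (r - 2)*(r^2 + r - 6) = (r - 2)^2*(r + 3)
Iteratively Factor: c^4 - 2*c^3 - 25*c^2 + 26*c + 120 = (c - 5)*(c^3 + 3*c^2 - 10*c - 24) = (c - 5)*(c + 2)*(c^2 + c - 12) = (c - 5)*(c + 2)*(c + 4)*(c - 3)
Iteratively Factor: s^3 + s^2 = (s)*(s^2 + s) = s*(s + 1)*(s)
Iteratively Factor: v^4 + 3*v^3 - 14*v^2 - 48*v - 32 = (v + 2)*(v^3 + v^2 - 16*v - 16) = (v + 1)*(v + 2)*(v^2 - 16) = (v + 1)*(v + 2)*(v + 4)*(v - 4)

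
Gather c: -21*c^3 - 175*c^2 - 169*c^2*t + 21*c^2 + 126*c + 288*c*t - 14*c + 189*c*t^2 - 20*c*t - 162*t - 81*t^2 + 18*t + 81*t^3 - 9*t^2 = -21*c^3 + c^2*(-169*t - 154) + c*(189*t^2 + 268*t + 112) + 81*t^3 - 90*t^2 - 144*t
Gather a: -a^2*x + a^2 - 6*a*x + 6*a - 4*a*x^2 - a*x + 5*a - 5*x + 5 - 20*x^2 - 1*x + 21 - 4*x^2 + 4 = a^2*(1 - x) + a*(-4*x^2 - 7*x + 11) - 24*x^2 - 6*x + 30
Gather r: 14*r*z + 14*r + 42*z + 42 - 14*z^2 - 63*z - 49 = r*(14*z + 14) - 14*z^2 - 21*z - 7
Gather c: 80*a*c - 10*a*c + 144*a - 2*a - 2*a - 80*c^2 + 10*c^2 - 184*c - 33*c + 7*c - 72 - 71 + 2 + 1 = 140*a - 70*c^2 + c*(70*a - 210) - 140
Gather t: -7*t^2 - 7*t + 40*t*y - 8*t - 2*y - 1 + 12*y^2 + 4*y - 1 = -7*t^2 + t*(40*y - 15) + 12*y^2 + 2*y - 2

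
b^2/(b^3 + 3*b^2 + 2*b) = b/(b^2 + 3*b + 2)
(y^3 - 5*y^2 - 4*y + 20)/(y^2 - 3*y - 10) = y - 2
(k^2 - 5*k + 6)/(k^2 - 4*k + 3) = (k - 2)/(k - 1)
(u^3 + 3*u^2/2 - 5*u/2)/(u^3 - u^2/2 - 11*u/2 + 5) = u/(u - 2)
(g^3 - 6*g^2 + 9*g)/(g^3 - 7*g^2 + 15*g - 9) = g/(g - 1)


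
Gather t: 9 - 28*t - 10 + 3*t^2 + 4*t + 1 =3*t^2 - 24*t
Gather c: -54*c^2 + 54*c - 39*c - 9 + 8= -54*c^2 + 15*c - 1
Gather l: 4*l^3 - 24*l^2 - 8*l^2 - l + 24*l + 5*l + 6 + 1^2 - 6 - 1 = 4*l^3 - 32*l^2 + 28*l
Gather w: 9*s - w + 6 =9*s - w + 6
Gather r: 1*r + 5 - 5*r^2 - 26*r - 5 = -5*r^2 - 25*r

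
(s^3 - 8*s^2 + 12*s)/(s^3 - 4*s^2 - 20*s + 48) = s/(s + 4)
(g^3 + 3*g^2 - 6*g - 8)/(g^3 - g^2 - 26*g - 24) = (g - 2)/(g - 6)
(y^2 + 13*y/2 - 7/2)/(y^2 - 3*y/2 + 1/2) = (y + 7)/(y - 1)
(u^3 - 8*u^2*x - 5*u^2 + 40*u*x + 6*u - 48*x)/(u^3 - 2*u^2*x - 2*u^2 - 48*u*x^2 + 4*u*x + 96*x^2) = (u - 3)/(u + 6*x)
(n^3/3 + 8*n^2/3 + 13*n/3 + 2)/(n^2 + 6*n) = (n^2 + 2*n + 1)/(3*n)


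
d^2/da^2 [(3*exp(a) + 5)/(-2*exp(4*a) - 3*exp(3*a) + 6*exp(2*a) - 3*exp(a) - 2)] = (-108*exp(8*a) - 518*exp(7*a) - 726*exp(6*a) + 639*exp(5*a) + 1284*exp(4*a) - 310*exp(3*a) + 324*exp(2*a) - 267*exp(a) + 18)*exp(a)/(8*exp(12*a) + 36*exp(11*a) - 18*exp(10*a) - 153*exp(9*a) + 186*exp(8*a) + 261*exp(7*a) - 576*exp(6*a) + 261*exp(5*a) + 186*exp(4*a) - 153*exp(3*a) - 18*exp(2*a) + 36*exp(a) + 8)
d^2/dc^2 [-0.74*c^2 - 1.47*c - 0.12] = -1.48000000000000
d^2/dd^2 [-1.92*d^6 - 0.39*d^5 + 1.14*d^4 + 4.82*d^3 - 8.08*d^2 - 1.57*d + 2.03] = -57.6*d^4 - 7.8*d^3 + 13.68*d^2 + 28.92*d - 16.16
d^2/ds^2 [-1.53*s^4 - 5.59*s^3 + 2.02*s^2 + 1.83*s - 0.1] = -18.36*s^2 - 33.54*s + 4.04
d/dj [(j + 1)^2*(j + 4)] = 3*(j + 1)*(j + 3)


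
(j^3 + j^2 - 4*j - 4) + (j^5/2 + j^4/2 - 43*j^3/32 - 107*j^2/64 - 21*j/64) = j^5/2 + j^4/2 - 11*j^3/32 - 43*j^2/64 - 277*j/64 - 4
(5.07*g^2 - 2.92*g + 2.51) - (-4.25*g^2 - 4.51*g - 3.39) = 9.32*g^2 + 1.59*g + 5.9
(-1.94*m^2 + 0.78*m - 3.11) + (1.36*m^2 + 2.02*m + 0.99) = -0.58*m^2 + 2.8*m - 2.12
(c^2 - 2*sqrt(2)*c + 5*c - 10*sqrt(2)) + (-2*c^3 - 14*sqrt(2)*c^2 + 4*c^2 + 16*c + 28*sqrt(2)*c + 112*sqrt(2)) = -2*c^3 - 14*sqrt(2)*c^2 + 5*c^2 + 21*c + 26*sqrt(2)*c + 102*sqrt(2)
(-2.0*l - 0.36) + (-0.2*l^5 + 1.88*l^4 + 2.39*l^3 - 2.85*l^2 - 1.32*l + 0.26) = -0.2*l^5 + 1.88*l^4 + 2.39*l^3 - 2.85*l^2 - 3.32*l - 0.1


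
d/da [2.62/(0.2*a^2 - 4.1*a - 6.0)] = (10.742 - 1.048*a)/(-0.2*a^2 + 4.1*a + 6.0)^2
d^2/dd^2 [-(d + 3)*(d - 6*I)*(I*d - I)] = I*(-6*d - 4 + 12*I)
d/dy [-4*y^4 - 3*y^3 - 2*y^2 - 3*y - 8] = -16*y^3 - 9*y^2 - 4*y - 3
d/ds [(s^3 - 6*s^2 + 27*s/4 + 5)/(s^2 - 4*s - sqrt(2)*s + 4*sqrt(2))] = (s^2 - 2*sqrt(2)*s + 5/4 + 2*sqrt(2))/(s^2 - 2*sqrt(2)*s + 2)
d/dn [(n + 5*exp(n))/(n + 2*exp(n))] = 3*(n - 1)*exp(n)/(n^2 + 4*n*exp(n) + 4*exp(2*n))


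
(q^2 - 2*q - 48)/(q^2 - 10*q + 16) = (q + 6)/(q - 2)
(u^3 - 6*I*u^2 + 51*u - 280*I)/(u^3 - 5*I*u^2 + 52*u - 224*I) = (u - 5*I)/(u - 4*I)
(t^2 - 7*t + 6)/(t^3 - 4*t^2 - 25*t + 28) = (t - 6)/(t^2 - 3*t - 28)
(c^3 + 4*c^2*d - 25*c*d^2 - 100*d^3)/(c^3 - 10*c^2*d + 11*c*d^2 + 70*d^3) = (c^2 + 9*c*d + 20*d^2)/(c^2 - 5*c*d - 14*d^2)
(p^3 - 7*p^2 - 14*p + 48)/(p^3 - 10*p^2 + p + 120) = (p - 2)/(p - 5)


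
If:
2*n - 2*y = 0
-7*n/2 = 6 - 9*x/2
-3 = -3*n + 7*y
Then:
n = -3/4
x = 3/4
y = -3/4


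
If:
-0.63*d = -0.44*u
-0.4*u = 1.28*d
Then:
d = 0.00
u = 0.00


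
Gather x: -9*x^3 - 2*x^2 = -9*x^3 - 2*x^2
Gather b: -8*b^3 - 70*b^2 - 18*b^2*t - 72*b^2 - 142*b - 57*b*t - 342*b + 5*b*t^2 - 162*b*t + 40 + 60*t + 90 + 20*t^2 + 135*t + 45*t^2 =-8*b^3 + b^2*(-18*t - 142) + b*(5*t^2 - 219*t - 484) + 65*t^2 + 195*t + 130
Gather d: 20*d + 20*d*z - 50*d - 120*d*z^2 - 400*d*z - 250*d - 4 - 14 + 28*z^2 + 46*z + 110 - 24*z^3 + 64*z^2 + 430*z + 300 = d*(-120*z^2 - 380*z - 280) - 24*z^3 + 92*z^2 + 476*z + 392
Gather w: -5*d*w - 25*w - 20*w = w*(-5*d - 45)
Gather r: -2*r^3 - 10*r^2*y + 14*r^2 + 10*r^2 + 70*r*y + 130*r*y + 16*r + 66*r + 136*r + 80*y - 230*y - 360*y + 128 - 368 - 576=-2*r^3 + r^2*(24 - 10*y) + r*(200*y + 218) - 510*y - 816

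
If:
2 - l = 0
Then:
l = 2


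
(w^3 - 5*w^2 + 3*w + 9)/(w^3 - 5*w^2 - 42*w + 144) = (w^2 - 2*w - 3)/(w^2 - 2*w - 48)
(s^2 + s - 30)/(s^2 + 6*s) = (s - 5)/s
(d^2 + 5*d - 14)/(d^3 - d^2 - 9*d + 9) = (d^2 + 5*d - 14)/(d^3 - d^2 - 9*d + 9)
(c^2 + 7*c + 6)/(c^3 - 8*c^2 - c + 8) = (c + 6)/(c^2 - 9*c + 8)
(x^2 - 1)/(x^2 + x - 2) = (x + 1)/(x + 2)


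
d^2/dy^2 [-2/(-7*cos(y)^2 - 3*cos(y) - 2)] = 2*(-196*sin(y)^4 + 51*sin(y)^2 + 339*cos(y)/4 - 63*cos(3*y)/4 + 135)/(-7*sin(y)^2 + 3*cos(y) + 9)^3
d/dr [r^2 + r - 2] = 2*r + 1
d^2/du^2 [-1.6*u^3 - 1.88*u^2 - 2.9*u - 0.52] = -9.6*u - 3.76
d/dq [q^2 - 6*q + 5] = 2*q - 6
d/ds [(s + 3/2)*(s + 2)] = 2*s + 7/2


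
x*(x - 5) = x^2 - 5*x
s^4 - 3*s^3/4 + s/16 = s*(s - 1/2)^2*(s + 1/4)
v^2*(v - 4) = v^3 - 4*v^2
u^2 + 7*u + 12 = (u + 3)*(u + 4)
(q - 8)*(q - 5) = q^2 - 13*q + 40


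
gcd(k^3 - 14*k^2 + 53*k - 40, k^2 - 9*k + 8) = k^2 - 9*k + 8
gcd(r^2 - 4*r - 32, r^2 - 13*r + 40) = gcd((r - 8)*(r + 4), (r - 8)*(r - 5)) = r - 8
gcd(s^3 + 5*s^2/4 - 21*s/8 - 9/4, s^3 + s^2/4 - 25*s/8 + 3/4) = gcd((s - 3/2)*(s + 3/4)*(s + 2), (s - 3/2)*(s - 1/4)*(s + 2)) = s^2 + s/2 - 3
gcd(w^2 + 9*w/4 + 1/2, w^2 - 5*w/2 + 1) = 1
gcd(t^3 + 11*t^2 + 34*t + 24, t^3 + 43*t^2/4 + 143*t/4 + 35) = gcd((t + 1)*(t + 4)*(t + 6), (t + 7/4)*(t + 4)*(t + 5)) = t + 4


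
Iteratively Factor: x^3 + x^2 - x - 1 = (x + 1)*(x^2 - 1) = (x - 1)*(x + 1)*(x + 1)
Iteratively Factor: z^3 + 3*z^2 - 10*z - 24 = (z + 2)*(z^2 + z - 12) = (z + 2)*(z + 4)*(z - 3)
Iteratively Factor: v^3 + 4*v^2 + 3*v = (v + 1)*(v^2 + 3*v) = v*(v + 1)*(v + 3)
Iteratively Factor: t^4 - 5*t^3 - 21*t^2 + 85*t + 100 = (t + 4)*(t^3 - 9*t^2 + 15*t + 25) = (t - 5)*(t + 4)*(t^2 - 4*t - 5) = (t - 5)*(t + 1)*(t + 4)*(t - 5)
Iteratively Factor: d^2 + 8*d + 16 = (d + 4)*(d + 4)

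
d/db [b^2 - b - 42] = 2*b - 1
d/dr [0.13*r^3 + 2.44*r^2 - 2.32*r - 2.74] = 0.39*r^2 + 4.88*r - 2.32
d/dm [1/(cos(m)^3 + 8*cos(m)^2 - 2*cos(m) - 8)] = (3*cos(m)^2 + 16*cos(m) - 2)*sin(m)/(cos(m)^3 + 8*cos(m)^2 - 2*cos(m) - 8)^2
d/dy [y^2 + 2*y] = 2*y + 2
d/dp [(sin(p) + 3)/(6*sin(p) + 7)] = -11*cos(p)/(6*sin(p) + 7)^2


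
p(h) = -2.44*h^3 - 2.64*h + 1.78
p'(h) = -7.32*h^2 - 2.64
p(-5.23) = 364.64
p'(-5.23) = -202.86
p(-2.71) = 57.50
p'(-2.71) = -56.40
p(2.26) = -32.35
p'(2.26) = -40.03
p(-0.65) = 4.17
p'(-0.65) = -5.73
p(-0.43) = 3.11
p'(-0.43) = -3.99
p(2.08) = -25.67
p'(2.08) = -34.31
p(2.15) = -28.15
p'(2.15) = -36.48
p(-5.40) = 400.25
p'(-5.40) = -216.09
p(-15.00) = 8276.38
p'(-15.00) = -1649.64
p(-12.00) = 4249.78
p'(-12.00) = -1056.72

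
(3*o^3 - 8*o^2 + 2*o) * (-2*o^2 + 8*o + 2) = -6*o^5 + 40*o^4 - 62*o^3 + 4*o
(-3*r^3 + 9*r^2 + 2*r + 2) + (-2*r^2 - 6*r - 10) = -3*r^3 + 7*r^2 - 4*r - 8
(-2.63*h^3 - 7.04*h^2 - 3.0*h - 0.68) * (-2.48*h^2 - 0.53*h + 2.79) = 6.5224*h^5 + 18.8531*h^4 + 3.8335*h^3 - 16.3652*h^2 - 8.0096*h - 1.8972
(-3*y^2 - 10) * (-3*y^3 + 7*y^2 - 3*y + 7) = 9*y^5 - 21*y^4 + 39*y^3 - 91*y^2 + 30*y - 70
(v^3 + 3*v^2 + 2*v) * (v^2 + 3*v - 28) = v^5 + 6*v^4 - 17*v^3 - 78*v^2 - 56*v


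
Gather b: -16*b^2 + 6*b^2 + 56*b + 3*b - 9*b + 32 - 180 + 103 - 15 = -10*b^2 + 50*b - 60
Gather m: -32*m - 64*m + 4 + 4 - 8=-96*m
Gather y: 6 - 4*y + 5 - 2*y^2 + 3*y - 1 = -2*y^2 - y + 10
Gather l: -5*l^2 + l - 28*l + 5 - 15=-5*l^2 - 27*l - 10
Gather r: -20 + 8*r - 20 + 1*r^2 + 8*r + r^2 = 2*r^2 + 16*r - 40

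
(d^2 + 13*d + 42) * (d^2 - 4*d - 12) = d^4 + 9*d^3 - 22*d^2 - 324*d - 504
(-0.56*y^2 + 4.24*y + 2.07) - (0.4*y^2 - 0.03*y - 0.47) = -0.96*y^2 + 4.27*y + 2.54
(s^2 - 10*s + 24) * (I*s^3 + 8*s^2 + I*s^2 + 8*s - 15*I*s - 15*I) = I*s^5 + 8*s^4 - 9*I*s^4 - 72*s^3 - I*s^3 + 112*s^2 + 159*I*s^2 + 192*s - 210*I*s - 360*I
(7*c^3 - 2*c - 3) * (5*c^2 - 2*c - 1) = 35*c^5 - 14*c^4 - 17*c^3 - 11*c^2 + 8*c + 3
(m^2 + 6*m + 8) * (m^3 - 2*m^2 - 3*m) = m^5 + 4*m^4 - 7*m^3 - 34*m^2 - 24*m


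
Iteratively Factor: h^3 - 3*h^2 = (h - 3)*(h^2) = h*(h - 3)*(h)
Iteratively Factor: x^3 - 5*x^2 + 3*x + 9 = (x - 3)*(x^2 - 2*x - 3) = (x - 3)*(x + 1)*(x - 3)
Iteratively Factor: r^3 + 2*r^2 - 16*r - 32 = (r + 2)*(r^2 - 16) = (r - 4)*(r + 2)*(r + 4)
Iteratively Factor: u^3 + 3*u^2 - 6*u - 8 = (u + 1)*(u^2 + 2*u - 8) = (u + 1)*(u + 4)*(u - 2)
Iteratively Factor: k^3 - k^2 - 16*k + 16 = (k - 1)*(k^2 - 16) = (k - 4)*(k - 1)*(k + 4)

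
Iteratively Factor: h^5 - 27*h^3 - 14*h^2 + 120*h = (h + 4)*(h^4 - 4*h^3 - 11*h^2 + 30*h) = h*(h + 4)*(h^3 - 4*h^2 - 11*h + 30) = h*(h - 5)*(h + 4)*(h^2 + h - 6) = h*(h - 5)*(h - 2)*(h + 4)*(h + 3)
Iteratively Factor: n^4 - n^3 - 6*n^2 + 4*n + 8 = (n - 2)*(n^3 + n^2 - 4*n - 4) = (n - 2)^2*(n^2 + 3*n + 2) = (n - 2)^2*(n + 1)*(n + 2)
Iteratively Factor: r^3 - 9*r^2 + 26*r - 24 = (r - 2)*(r^2 - 7*r + 12) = (r - 3)*(r - 2)*(r - 4)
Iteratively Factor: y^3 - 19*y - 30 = (y + 3)*(y^2 - 3*y - 10) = (y - 5)*(y + 3)*(y + 2)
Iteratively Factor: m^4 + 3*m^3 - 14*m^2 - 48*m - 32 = (m - 4)*(m^3 + 7*m^2 + 14*m + 8) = (m - 4)*(m + 1)*(m^2 + 6*m + 8) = (m - 4)*(m + 1)*(m + 2)*(m + 4)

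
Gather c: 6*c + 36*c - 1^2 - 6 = 42*c - 7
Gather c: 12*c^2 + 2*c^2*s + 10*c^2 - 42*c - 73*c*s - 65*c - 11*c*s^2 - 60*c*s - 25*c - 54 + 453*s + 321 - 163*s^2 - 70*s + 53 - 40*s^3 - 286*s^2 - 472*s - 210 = c^2*(2*s + 22) + c*(-11*s^2 - 133*s - 132) - 40*s^3 - 449*s^2 - 89*s + 110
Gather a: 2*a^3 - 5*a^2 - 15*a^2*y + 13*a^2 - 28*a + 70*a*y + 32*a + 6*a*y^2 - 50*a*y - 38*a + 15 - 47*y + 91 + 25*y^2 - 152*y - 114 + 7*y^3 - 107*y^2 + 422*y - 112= 2*a^3 + a^2*(8 - 15*y) + a*(6*y^2 + 20*y - 34) + 7*y^3 - 82*y^2 + 223*y - 120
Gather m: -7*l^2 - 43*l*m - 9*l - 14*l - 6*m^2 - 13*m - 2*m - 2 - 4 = -7*l^2 - 23*l - 6*m^2 + m*(-43*l - 15) - 6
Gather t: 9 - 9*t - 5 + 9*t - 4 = 0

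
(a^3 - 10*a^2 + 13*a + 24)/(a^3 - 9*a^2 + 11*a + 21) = (a - 8)/(a - 7)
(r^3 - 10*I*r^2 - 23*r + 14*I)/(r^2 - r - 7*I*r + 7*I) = (r^2 - 3*I*r - 2)/(r - 1)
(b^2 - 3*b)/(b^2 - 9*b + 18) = b/(b - 6)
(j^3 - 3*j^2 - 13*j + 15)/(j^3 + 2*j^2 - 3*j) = (j - 5)/j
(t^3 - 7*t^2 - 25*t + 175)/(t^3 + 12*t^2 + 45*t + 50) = (t^2 - 12*t + 35)/(t^2 + 7*t + 10)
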